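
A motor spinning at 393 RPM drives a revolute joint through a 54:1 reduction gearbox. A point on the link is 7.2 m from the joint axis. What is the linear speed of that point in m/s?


omega_motor = 393 * 2*pi/60 = 41.1549 rad/s
omega_joint = omega_motor / 54 = 0.7621 rad/s
v = omega_joint * r = 0.7621 * 7.2
= 5.4873 m/s


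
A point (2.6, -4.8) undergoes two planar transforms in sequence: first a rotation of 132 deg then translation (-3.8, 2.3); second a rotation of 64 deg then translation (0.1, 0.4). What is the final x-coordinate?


After transform 1:
x1 = cos(132)*2.6 - sin(132)*-4.8 + -3.8 = -1.9726
y1 = sin(132)*2.6 + cos(132)*-4.8 + 2.3 = 7.444
After transform 2:
x2 = cos(64)*-1.9726 - sin(64)*7.444 + 0.1
= -7.4554


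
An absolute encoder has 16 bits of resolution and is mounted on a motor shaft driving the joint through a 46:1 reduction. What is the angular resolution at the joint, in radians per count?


counts = 2^16 = 65536
effective counts at joint = 65536 * 46 = 3014656
resolution = 2*pi / 3014656
= 2.0842e-06 rad/count


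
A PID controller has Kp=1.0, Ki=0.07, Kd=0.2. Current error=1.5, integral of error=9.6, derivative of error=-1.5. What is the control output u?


u = Kp*e + Ki*int(e) + Kd*de/dt
= 1.0*1.5 + 0.07*9.6 + 0.2*(-1.5)
= 1.5 + 0.672 + -0.3
= 1.872


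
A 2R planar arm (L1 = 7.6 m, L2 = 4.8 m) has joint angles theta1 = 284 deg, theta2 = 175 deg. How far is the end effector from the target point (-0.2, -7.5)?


End effector via forward kinematics:
x = L1*cos(t1) + L2*cos(t1+t2) = 1.0877
y = L1*sin(t1) + L2*sin(t1+t2) = -2.6333
Distance to target:
d = sqrt((-0.2 - 1.0877)^2 + (-7.5 - -2.6333)^2)
= sqrt(1.6582 + 23.6843)
= 5.0341 m


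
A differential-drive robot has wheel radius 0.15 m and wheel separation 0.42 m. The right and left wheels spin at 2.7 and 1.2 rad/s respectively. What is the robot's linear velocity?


vR = r*wR = 0.15*2.7 = 0.405 m/s
vL = r*wL = 0.15*1.2 = 0.18 m/s
v = (vR+vL)/2 = 0.2925 m/s
omega = (vR-vL)/L = 0.5357 rad/s
linear velocity = 0.2925 m/s


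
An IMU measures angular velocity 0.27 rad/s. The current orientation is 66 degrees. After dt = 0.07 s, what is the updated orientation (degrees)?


delta_theta = w * dt = 0.27 * 0.07 = 0.0189 rad
= 1.0829 deg
theta_new = 66 + 1.0829 = 67.0829 deg


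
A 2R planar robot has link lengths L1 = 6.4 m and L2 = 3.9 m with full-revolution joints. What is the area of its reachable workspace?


r_max = L1 + L2 = 10.3 m
r_min = |L1 - L2| = 2.5 m
Area = pi*(r_max^2 - r_min^2)
= pi*(106.09 - 6.25)
= pi * 99.84
= 313.6566 m^2


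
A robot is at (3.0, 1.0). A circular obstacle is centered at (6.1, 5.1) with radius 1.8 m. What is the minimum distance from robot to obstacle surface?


center_dist = sqrt((3.0-6.1)^2 + (1.0-5.1)^2)
= sqrt(9.61 + 16.81)
= 5.14
min_dist = center_dist - radius = 5.14 - 1.8 = 3.34 m


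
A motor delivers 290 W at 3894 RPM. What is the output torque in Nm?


omega = 3894 * 2*pi/60 = 407.7787 rad/s
tau = P / omega = 290 / 407.7787
= 0.7112 Nm


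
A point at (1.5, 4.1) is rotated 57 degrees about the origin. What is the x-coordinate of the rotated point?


x' = x*cos(theta) - y*sin(theta)
cos(57 deg) = 0.5446, sin(57 deg) = 0.8387
x' = 1.5 * 0.5446 - 4.1 * 0.8387
= 0.817 - 3.4385
= -2.6216


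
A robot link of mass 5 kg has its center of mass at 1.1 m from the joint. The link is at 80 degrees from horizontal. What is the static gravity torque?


tau = m*g*L*cos(angle)
= 5 * 9.81 * 1.1 * cos(80 deg)
= 5 * 9.81 * 1.1 * 0.1736
= 9.3692 Nm


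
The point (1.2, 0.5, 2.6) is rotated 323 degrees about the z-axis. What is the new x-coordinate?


Rotation about z-axis: x' = x*cos(theta) - y*sin(theta)
= 1.2 * 0.7986 - 0.5 * -0.6018
= 1.2593


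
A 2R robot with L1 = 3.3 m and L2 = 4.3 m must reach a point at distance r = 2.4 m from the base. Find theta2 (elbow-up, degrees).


cos(theta2) = (r^2 - L1^2 - L2^2) / (2*L1*L2)
cos(theta2) = (5.76 - 10.89 - 18.49) / 28.38
cos(theta2) = -0.832276
theta2 = 146.3333 degrees


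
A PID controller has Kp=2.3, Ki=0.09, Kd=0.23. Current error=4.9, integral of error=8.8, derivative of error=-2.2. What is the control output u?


u = Kp*e + Ki*int(e) + Kd*de/dt
= 2.3*4.9 + 0.09*8.8 + 0.23*(-2.2)
= 11.27 + 0.792 + -0.506
= 11.556


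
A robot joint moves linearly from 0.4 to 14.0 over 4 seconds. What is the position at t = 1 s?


s = t/T = 1/4 = 0.25
p(t) = p0 + (pf-p0)*s
= 0.4 + (14.0 - 0.4) * 0.25
= 3.8


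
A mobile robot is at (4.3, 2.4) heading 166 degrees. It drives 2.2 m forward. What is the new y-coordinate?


y_new = y0 + d*sin(theta)
= 2.4 + 2.2*sin(166)
= 2.4 + 0.5322
= 2.9322


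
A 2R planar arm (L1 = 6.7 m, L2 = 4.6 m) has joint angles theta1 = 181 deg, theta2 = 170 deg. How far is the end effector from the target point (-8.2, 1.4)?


End effector via forward kinematics:
x = L1*cos(t1) + L2*cos(t1+t2) = -2.1556
y = L1*sin(t1) + L2*sin(t1+t2) = -0.8365
Distance to target:
d = sqrt((-8.2 - -2.1556)^2 + (1.4 - -0.8365)^2)
= sqrt(36.5346 + 5.0021)
= 6.4449 m


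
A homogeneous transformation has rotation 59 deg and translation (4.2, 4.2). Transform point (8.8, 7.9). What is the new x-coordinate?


x' = cos(theta)*px - sin(theta)*py + tx
= 0.515*8.8 - 0.8572*7.9 + 4.2
= 1.9607


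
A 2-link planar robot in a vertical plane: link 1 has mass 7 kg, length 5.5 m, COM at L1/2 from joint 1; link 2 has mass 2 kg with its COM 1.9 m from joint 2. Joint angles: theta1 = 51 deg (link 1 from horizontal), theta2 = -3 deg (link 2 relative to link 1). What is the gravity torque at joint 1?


Horizontal distance from joint 1 to link-1 COM:
  x_c1 = (L1/2)*cos(t1) = 2.75 * 0.6293 = 1.7306 m
Horizontal distance from joint 1 to link-2 COM:
  x_c2 = L1*cos(t1) + Lc2*cos(t1+t2)
       = 5.5*0.6293 + 1.9*0.6691 = 4.7326 m
tau1 = m1*g*x_c1 + m2*g*x_c2
     = 7*9.81*1.7306 + 2*9.81*4.7326
     = 118.8424 + 92.8538
     = 211.6963 Nm


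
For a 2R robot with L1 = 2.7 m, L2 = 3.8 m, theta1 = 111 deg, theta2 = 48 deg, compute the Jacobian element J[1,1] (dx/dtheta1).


J[1,1] = -L1*sin(t1) - L2*sin(t1+t2)
= -2.7*sin(111) - 3.8*sin(159)
= -3.8825


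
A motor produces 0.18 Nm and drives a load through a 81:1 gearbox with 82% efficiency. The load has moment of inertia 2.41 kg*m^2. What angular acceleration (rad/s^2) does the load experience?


tau_out = tau_motor * N * eta
= 0.18 * 81 * 0.82 = 11.9556 Nm
alpha = tau_out / I = 11.9556 / 2.41
= 4.9608 rad/s^2


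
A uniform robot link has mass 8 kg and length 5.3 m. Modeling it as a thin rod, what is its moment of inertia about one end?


I = (1/3) * m * L^2
= (1/3) * 8 * 5.3^2
= 0.333333 * 8 * 28.09
= 74.9067 kg*m^2


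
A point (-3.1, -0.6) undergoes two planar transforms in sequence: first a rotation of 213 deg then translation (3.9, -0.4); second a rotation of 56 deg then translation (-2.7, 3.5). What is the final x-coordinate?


After transform 1:
x1 = cos(213)*-3.1 - sin(213)*-0.6 + 3.9 = 6.1731
y1 = sin(213)*-3.1 + cos(213)*-0.6 + -0.4 = 1.7916
After transform 2:
x2 = cos(56)*6.1731 - sin(56)*1.7916 + -2.7
= -0.7333


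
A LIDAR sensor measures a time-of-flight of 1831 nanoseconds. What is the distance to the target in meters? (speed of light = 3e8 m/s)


tof = 1831 ns = 1.831e-06 s
dist = c * tof / 2
= 3e8 * 1.831e-06 / 2
= 274.65 m


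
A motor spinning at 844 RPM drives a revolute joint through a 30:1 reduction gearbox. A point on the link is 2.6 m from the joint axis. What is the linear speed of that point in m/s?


omega_motor = 844 * 2*pi/60 = 88.3835 rad/s
omega_joint = omega_motor / 30 = 2.9461 rad/s
v = omega_joint * r = 2.9461 * 2.6
= 7.6599 m/s


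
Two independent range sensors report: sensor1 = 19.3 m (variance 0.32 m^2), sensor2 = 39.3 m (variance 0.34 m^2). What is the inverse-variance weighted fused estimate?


w1 = (1/var1) / (1/var1 + 1/var2)
   = 3.125 / (3.125 + 2.9412) = 0.5152
w2 = 1 - w1 = 0.4848
fused = w1*s1 + w2*s2 = 9.9424 + 19.0545
= 28.997 m


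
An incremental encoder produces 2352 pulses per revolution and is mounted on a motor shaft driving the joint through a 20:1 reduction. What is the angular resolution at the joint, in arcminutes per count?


counts per rev = 2352
effective counts at joint = 2352 * 20 = 47040
resolution = 360*60 / 47040
= 0.4592 arcmin/count


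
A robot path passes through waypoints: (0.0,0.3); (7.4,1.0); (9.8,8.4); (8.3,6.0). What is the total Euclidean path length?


Segment lengths:
  seg1 = sqrt((7.4)^2 + (0.7)^2) = 7.433
  seg2 = sqrt((2.4)^2 + (7.4)^2) = 7.7795
  seg3 = sqrt((-1.5)^2 + (-2.4)^2) = 2.8302
Total = 18.0427


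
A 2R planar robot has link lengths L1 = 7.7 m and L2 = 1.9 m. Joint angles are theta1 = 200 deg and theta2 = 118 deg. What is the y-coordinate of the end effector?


Convert angles to radians: theta1 = 3.4907, theta2 = 2.0595
y = L1*sin(theta1) + L2*sin(theta1+theta2)
y = -2.6336 + -1.2713
y = -3.9049


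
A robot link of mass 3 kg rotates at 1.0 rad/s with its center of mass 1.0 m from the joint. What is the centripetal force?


F = m * omega^2 * r
= 3 * 1.0^2 * 1.0
= 3 * 1.0 * 1.0
= 3.0 N


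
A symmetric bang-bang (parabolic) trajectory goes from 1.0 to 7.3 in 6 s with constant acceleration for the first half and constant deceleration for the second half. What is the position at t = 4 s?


Symmetric rest-to-rest: each phase covers (pf-p0)/2 in time T/2. 0.5*a*(T/2)^2 = (pf-p0)/2 => a = 4*(pf-p0)/T^2
a = 4*(7.3-1.0)/6^2 = 0.7
t = 4 is in the deceleration phase (t > T/2).
p = pf - 0.5*a*(T-t)^2 = 7.3 - 0.5*0.7*2^2
= 5.9


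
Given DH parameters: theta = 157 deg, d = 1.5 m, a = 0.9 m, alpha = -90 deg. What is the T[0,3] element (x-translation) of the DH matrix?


T[0,3] = a * cos(theta)
= 0.9 * cos(157 deg)
= 0.9 * -0.9205
= -0.8285


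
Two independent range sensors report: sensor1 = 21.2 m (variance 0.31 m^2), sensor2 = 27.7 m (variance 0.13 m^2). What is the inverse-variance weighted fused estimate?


w1 = (1/var1) / (1/var1 + 1/var2)
   = 3.2258 / (3.2258 + 7.6923) = 0.2955
w2 = 1 - w1 = 0.7045
fused = w1*s1 + w2*s2 = 6.2636 + 19.5159
= 25.7795 m


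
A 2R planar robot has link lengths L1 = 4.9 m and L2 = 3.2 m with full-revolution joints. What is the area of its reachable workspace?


r_max = L1 + L2 = 8.1 m
r_min = |L1 - L2| = 1.7 m
Area = pi*(r_max^2 - r_min^2)
= pi*(65.61 - 2.89)
= pi * 62.72
= 197.0407 m^2


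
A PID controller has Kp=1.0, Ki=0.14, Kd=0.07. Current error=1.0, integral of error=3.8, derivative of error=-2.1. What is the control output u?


u = Kp*e + Ki*int(e) + Kd*de/dt
= 1.0*1.0 + 0.14*3.8 + 0.07*(-2.1)
= 1.0 + 0.532 + -0.147
= 1.385


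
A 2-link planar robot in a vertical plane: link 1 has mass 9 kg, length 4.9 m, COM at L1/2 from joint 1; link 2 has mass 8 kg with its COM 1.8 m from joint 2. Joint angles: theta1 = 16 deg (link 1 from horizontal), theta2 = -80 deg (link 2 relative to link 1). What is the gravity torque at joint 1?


Horizontal distance from joint 1 to link-1 COM:
  x_c1 = (L1/2)*cos(t1) = 2.45 * 0.9613 = 2.3551 m
Horizontal distance from joint 1 to link-2 COM:
  x_c2 = L1*cos(t1) + Lc2*cos(t1+t2)
       = 4.9*0.9613 + 1.8*0.4384 = 5.4993 m
tau1 = m1*g*x_c1 + m2*g*x_c2
     = 9*9.81*2.3551 + 8*9.81*5.4993
     = 207.931 + 431.5812
     = 639.5122 Nm


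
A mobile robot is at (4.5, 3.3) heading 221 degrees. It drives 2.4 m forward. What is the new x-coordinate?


x_new = x0 + d*cos(theta)
= 4.5 + 2.4*cos(221)
= 4.5 + -1.8113
= 2.6887


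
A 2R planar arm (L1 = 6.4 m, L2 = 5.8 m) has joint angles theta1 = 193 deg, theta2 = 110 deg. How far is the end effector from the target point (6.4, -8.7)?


End effector via forward kinematics:
x = L1*cos(t1) + L2*cos(t1+t2) = -3.0771
y = L1*sin(t1) + L2*sin(t1+t2) = -6.304
Distance to target:
d = sqrt((6.4 - -3.0771)^2 + (-8.7 - -6.304)^2)
= sqrt(89.8147 + 5.7409)
= 9.7753 m


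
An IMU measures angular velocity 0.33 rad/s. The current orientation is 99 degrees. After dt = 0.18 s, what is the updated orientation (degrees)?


delta_theta = w * dt = 0.33 * 0.18 = 0.0594 rad
= 3.4034 deg
theta_new = 99 + 3.4034 = 102.4034 deg


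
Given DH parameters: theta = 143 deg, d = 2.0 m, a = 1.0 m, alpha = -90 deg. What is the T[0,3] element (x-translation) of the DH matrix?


T[0,3] = a * cos(theta)
= 1.0 * cos(143 deg)
= 1.0 * -0.7986
= -0.7986


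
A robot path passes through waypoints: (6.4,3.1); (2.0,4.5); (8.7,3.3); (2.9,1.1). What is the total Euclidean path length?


Segment lengths:
  seg1 = sqrt((-4.4)^2 + (1.4)^2) = 4.6174
  seg2 = sqrt((6.7)^2 + (-1.2)^2) = 6.8066
  seg3 = sqrt((-5.8)^2 + (-2.2)^2) = 6.2032
Total = 17.6272


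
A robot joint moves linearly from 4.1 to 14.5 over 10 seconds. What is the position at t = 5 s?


s = t/T = 5/10 = 0.5
p(t) = p0 + (pf-p0)*s
= 4.1 + (14.5 - 4.1) * 0.5
= 9.3


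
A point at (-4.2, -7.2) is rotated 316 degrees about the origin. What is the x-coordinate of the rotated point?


x' = x*cos(theta) - y*sin(theta)
cos(316 deg) = 0.7193, sin(316 deg) = -0.6947
x' = -4.2 * 0.7193 - -7.2 * -0.6947
= -3.0212 - 5.0015
= -8.0228


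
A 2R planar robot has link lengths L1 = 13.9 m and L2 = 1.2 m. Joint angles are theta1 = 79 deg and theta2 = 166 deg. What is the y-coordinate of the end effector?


Convert angles to radians: theta1 = 1.3788, theta2 = 2.8972
y = L1*sin(theta1) + L2*sin(theta1+theta2)
y = 13.6446 + -1.0876
y = 12.557


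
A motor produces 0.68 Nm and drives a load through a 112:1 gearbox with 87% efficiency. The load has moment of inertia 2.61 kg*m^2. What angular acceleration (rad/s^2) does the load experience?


tau_out = tau_motor * N * eta
= 0.68 * 112 * 0.87 = 66.2592 Nm
alpha = tau_out / I = 66.2592 / 2.61
= 25.3867 rad/s^2


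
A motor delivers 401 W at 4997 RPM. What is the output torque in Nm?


omega = 4997 * 2*pi/60 = 523.2846 rad/s
tau = P / omega = 401 / 523.2846
= 0.7663 Nm


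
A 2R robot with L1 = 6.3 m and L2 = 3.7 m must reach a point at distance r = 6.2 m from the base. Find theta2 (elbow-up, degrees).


cos(theta2) = (r^2 - L1^2 - L2^2) / (2*L1*L2)
cos(theta2) = (38.44 - 39.69 - 13.69) / 46.62
cos(theta2) = -0.320463
theta2 = 108.6909 degrees


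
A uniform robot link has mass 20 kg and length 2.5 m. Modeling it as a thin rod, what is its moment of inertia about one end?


I = (1/3) * m * L^2
= (1/3) * 20 * 2.5^2
= 0.333333 * 20 * 6.25
= 41.6667 kg*m^2


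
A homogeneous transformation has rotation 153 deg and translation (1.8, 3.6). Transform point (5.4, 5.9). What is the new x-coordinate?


x' = cos(theta)*px - sin(theta)*py + tx
= -0.891*5.4 - 0.454*5.9 + 1.8
= -5.69


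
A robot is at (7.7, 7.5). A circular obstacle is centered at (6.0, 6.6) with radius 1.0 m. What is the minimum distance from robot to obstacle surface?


center_dist = sqrt((7.7-6.0)^2 + (7.5-6.6)^2)
= sqrt(2.89 + 0.81)
= 1.9235
min_dist = center_dist - radius = 1.9235 - 1.0 = 0.9235 m


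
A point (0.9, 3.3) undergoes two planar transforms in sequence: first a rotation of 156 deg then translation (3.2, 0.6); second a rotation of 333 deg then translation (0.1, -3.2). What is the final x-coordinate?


After transform 1:
x1 = cos(156)*0.9 - sin(156)*3.3 + 3.2 = 1.0356
y1 = sin(156)*0.9 + cos(156)*3.3 + 0.6 = -2.0486
After transform 2:
x2 = cos(333)*1.0356 - sin(333)*-2.0486 + 0.1
= 0.0926


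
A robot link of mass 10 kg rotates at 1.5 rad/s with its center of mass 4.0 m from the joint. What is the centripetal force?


F = m * omega^2 * r
= 10 * 1.5^2 * 4.0
= 10 * 2.25 * 4.0
= 90.0 N


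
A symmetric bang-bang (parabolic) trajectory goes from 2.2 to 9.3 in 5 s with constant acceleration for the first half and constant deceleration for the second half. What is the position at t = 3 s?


Symmetric rest-to-rest: each phase covers (pf-p0)/2 in time T/2. 0.5*a*(T/2)^2 = (pf-p0)/2 => a = 4*(pf-p0)/T^2
a = 4*(9.3-2.2)/5^2 = 1.136
t = 3 is in the deceleration phase (t > T/2).
p = pf - 0.5*a*(T-t)^2 = 9.3 - 0.5*1.136*2^2
= 7.028


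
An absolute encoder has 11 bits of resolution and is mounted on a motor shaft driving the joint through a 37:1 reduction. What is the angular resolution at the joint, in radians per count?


counts = 2^11 = 2048
effective counts at joint = 2048 * 37 = 75776
resolution = 2*pi / 75776
= 8.2918e-05 rad/count


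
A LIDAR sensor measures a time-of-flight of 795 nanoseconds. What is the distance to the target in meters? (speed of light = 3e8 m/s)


tof = 795 ns = 7.95e-07 s
dist = c * tof / 2
= 3e8 * 7.95e-07 / 2
= 119.25 m


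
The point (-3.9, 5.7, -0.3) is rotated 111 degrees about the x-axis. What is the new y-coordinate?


Rotation about x-axis: y' = y*cos(theta) - z*sin(theta)
= 5.7 * -0.3584 - -0.3 * 0.9336
= -1.7626


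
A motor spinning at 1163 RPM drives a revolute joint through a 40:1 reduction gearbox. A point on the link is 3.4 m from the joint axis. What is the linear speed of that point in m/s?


omega_motor = 1163 * 2*pi/60 = 121.7891 rad/s
omega_joint = omega_motor / 40 = 3.0447 rad/s
v = omega_joint * r = 3.0447 * 3.4
= 10.3521 m/s


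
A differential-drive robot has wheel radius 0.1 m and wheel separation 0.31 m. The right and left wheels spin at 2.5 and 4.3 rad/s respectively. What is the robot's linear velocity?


vR = r*wR = 0.1*2.5 = 0.25 m/s
vL = r*wL = 0.1*4.3 = 0.43 m/s
v = (vR+vL)/2 = 0.34 m/s
omega = (vR-vL)/L = -0.5806 rad/s
linear velocity = 0.34 m/s


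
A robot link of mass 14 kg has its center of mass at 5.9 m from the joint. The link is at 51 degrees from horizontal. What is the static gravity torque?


tau = m*g*L*cos(angle)
= 14 * 9.81 * 5.9 * cos(51 deg)
= 14 * 9.81 * 5.9 * 0.6293
= 509.9421 Nm


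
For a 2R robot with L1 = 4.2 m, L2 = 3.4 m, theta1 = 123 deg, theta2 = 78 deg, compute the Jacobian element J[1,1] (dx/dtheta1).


J[1,1] = -L1*sin(t1) - L2*sin(t1+t2)
= -4.2*sin(123) - 3.4*sin(201)
= -2.304


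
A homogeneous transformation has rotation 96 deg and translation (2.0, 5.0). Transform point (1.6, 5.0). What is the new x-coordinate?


x' = cos(theta)*px - sin(theta)*py + tx
= -0.1045*1.6 - 0.9945*5.0 + 2.0
= -3.1399


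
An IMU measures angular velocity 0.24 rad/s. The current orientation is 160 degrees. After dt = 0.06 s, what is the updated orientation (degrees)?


delta_theta = w * dt = 0.24 * 0.06 = 0.0144 rad
= 0.8251 deg
theta_new = 160 + 0.8251 = 160.8251 deg


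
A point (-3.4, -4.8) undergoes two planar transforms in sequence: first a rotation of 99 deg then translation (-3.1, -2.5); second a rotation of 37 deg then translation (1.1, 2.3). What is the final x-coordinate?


After transform 1:
x1 = cos(99)*-3.4 - sin(99)*-4.8 + -3.1 = 2.1728
y1 = sin(99)*-3.4 + cos(99)*-4.8 + -2.5 = -5.1073
After transform 2:
x2 = cos(37)*2.1728 - sin(37)*-5.1073 + 1.1
= 5.9089


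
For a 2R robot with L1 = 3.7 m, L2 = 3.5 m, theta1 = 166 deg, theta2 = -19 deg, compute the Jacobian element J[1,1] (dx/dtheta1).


J[1,1] = -L1*sin(t1) - L2*sin(t1+t2)
= -3.7*sin(166) - 3.5*sin(147)
= -2.8013


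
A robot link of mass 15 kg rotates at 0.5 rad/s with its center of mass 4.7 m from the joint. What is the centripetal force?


F = m * omega^2 * r
= 15 * 0.5^2 * 4.7
= 15 * 0.25 * 4.7
= 17.625 N


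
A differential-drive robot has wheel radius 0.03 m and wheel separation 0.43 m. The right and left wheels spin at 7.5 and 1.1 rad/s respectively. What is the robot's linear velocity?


vR = r*wR = 0.03*7.5 = 0.225 m/s
vL = r*wL = 0.03*1.1 = 0.033 m/s
v = (vR+vL)/2 = 0.129 m/s
omega = (vR-vL)/L = 0.4465 rad/s
linear velocity = 0.129 m/s


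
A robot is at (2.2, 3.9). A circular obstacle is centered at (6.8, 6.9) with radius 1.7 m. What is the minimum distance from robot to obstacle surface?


center_dist = sqrt((2.2-6.8)^2 + (3.9-6.9)^2)
= sqrt(21.16 + 9.0)
= 5.4918
min_dist = center_dist - radius = 5.4918 - 1.7 = 3.7918 m


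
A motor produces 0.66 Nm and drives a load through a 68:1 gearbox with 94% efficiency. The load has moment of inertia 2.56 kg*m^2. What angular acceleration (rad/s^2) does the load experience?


tau_out = tau_motor * N * eta
= 0.66 * 68 * 0.94 = 42.1872 Nm
alpha = tau_out / I = 42.1872 / 2.56
= 16.4794 rad/s^2


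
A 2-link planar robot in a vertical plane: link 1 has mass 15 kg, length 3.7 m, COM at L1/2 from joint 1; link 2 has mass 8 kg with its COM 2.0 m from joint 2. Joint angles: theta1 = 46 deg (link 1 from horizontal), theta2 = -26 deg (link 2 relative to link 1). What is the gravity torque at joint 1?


Horizontal distance from joint 1 to link-1 COM:
  x_c1 = (L1/2)*cos(t1) = 1.85 * 0.6947 = 1.2851 m
Horizontal distance from joint 1 to link-2 COM:
  x_c2 = L1*cos(t1) + Lc2*cos(t1+t2)
       = 3.7*0.6947 + 2.0*0.9397 = 4.4496 m
tau1 = m1*g*x_c1 + m2*g*x_c2
     = 15*9.81*1.2851 + 8*9.81*4.4496
     = 189.1051 + 349.2063
     = 538.3114 Nm


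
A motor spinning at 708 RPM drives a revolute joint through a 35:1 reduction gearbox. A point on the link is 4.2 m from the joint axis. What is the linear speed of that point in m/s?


omega_motor = 708 * 2*pi/60 = 74.1416 rad/s
omega_joint = omega_motor / 35 = 2.1183 rad/s
v = omega_joint * r = 2.1183 * 4.2
= 8.897 m/s


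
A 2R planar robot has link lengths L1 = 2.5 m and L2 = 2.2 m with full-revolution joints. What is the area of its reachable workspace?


r_max = L1 + L2 = 4.7 m
r_min = |L1 - L2| = 0.3 m
Area = pi*(r_max^2 - r_min^2)
= pi*(22.09 - 0.09)
= pi * 22.0
= 69.115 m^2


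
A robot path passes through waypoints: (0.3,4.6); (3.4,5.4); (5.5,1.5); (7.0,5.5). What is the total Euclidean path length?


Segment lengths:
  seg1 = sqrt((3.1)^2 + (0.8)^2) = 3.2016
  seg2 = sqrt((2.1)^2 + (-3.9)^2) = 4.4294
  seg3 = sqrt((1.5)^2 + (4.0)^2) = 4.272
Total = 11.903


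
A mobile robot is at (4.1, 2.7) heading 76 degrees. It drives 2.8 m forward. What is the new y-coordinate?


y_new = y0 + d*sin(theta)
= 2.7 + 2.8*sin(76)
= 2.7 + 2.7168
= 5.4168


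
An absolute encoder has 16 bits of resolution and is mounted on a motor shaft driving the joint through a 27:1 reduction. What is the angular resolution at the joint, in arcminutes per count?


counts = 2^16 = 65536
effective counts at joint = 65536 * 27 = 1769472
resolution = 360*60 / 1769472
= 0.0122 arcmin/count


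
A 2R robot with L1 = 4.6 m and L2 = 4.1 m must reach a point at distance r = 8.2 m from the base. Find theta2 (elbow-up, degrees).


cos(theta2) = (r^2 - L1^2 - L2^2) / (2*L1*L2)
cos(theta2) = (67.24 - 21.16 - 16.81) / 37.72
cos(theta2) = 0.775981
theta2 = 39.1059 degrees


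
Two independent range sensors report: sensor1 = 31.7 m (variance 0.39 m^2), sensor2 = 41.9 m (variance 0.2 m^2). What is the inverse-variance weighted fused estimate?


w1 = (1/var1) / (1/var1 + 1/var2)
   = 2.5641 / (2.5641 + 5.0) = 0.339
w2 = 1 - w1 = 0.661
fused = w1*s1 + w2*s2 = 10.7458 + 27.6966
= 38.4424 m


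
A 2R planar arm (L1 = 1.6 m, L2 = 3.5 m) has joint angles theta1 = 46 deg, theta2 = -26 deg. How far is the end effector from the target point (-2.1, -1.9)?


End effector via forward kinematics:
x = L1*cos(t1) + L2*cos(t1+t2) = 4.4004
y = L1*sin(t1) + L2*sin(t1+t2) = 2.348
Distance to target:
d = sqrt((-2.1 - 4.4004)^2 + (-1.9 - 2.348)^2)
= sqrt(42.2549 + 18.0456)
= 7.7653 m


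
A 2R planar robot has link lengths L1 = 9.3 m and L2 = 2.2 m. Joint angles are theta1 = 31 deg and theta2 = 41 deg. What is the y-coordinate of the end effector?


Convert angles to radians: theta1 = 0.5411, theta2 = 0.7156
y = L1*sin(theta1) + L2*sin(theta1+theta2)
y = 4.7899 + 2.0923
y = 6.8822


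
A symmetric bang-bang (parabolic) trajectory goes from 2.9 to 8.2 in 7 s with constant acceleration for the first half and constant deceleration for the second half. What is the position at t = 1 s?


Symmetric rest-to-rest: each phase covers (pf-p0)/2 in time T/2. 0.5*a*(T/2)^2 = (pf-p0)/2 => a = 4*(pf-p0)/T^2
a = 4*(8.2-2.9)/7^2 = 0.4327
t = 1 is in the acceleration phase (t <= T/2).
p = p0 + 0.5*a*t^2 = 2.9 + 0.5*0.4327*1^2
= 3.1163


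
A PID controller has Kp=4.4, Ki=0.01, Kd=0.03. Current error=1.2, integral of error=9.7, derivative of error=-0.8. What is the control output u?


u = Kp*e + Ki*int(e) + Kd*de/dt
= 4.4*1.2 + 0.01*9.7 + 0.03*(-0.8)
= 5.28 + 0.097 + -0.024
= 5.353


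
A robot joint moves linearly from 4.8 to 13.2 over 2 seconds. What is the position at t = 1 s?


s = t/T = 1/2 = 0.5
p(t) = p0 + (pf-p0)*s
= 4.8 + (13.2 - 4.8) * 0.5
= 9.0


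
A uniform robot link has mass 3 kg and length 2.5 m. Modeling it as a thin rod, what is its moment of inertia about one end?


I = (1/3) * m * L^2
= (1/3) * 3 * 2.5^2
= 0.333333 * 3 * 6.25
= 6.25 kg*m^2


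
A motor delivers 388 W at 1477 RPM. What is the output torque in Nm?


omega = 1477 * 2*pi/60 = 154.6711 rad/s
tau = P / omega = 388 / 154.6711
= 2.5085 Nm


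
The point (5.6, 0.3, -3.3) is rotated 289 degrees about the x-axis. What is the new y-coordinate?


Rotation about x-axis: y' = y*cos(theta) - z*sin(theta)
= 0.3 * 0.3256 - -3.3 * -0.9455
= -3.0225


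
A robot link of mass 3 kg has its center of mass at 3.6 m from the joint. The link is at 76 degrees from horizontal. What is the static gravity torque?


tau = m*g*L*cos(angle)
= 3 * 9.81 * 3.6 * cos(76 deg)
= 3 * 9.81 * 3.6 * 0.2419
= 25.6311 Nm


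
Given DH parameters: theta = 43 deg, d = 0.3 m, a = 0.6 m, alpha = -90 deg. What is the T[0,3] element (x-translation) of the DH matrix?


T[0,3] = a * cos(theta)
= 0.6 * cos(43 deg)
= 0.6 * 0.7314
= 0.4388


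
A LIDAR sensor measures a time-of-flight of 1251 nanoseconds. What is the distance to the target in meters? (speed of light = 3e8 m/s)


tof = 1251 ns = 1.251e-06 s
dist = c * tof / 2
= 3e8 * 1.251e-06 / 2
= 187.65 m


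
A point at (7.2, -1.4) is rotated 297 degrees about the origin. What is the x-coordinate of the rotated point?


x' = x*cos(theta) - y*sin(theta)
cos(297 deg) = 0.454, sin(297 deg) = -0.891
x' = 7.2 * 0.454 - -1.4 * -0.891
= 3.2687 - 1.2474
= 2.0213


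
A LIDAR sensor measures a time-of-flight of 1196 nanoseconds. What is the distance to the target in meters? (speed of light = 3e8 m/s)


tof = 1196 ns = 1.196e-06 s
dist = c * tof / 2
= 3e8 * 1.196e-06 / 2
= 179.4 m


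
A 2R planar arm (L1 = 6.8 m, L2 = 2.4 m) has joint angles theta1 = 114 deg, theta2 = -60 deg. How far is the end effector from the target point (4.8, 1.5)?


End effector via forward kinematics:
x = L1*cos(t1) + L2*cos(t1+t2) = -1.3551
y = L1*sin(t1) + L2*sin(t1+t2) = 8.1537
Distance to target:
d = sqrt((4.8 - -1.3551)^2 + (1.5 - 8.1537)^2)
= sqrt(37.8856 + 44.2724)
= 9.0641 m


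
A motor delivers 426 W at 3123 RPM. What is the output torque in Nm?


omega = 3123 * 2*pi/60 = 327.0398 rad/s
tau = P / omega = 426 / 327.0398
= 1.3026 Nm


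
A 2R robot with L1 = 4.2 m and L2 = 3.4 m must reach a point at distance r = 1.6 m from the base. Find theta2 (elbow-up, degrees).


cos(theta2) = (r^2 - L1^2 - L2^2) / (2*L1*L2)
cos(theta2) = (2.56 - 17.64 - 11.56) / 28.56
cos(theta2) = -0.932773
theta2 = 158.8713 degrees


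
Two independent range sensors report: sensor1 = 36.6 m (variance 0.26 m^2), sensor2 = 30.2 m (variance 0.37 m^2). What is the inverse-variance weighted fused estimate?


w1 = (1/var1) / (1/var1 + 1/var2)
   = 3.8462 / (3.8462 + 2.7027) = 0.5873
w2 = 1 - w1 = 0.4127
fused = w1*s1 + w2*s2 = 21.4952 + 12.4635
= 33.9587 m


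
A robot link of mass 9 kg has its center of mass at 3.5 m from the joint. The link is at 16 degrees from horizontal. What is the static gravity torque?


tau = m*g*L*cos(angle)
= 9 * 9.81 * 3.5 * cos(16 deg)
= 9 * 9.81 * 3.5 * 0.9613
= 297.0443 Nm


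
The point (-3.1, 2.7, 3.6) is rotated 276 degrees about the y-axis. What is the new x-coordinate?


Rotation about y-axis: x' = x*cos(theta) + z*sin(theta)
= -3.1 * 0.1045 + 3.6 * -0.9945
= -3.9043


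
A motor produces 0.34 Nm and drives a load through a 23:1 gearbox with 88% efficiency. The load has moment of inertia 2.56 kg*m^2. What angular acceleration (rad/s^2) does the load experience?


tau_out = tau_motor * N * eta
= 0.34 * 23 * 0.88 = 6.8816 Nm
alpha = tau_out / I = 6.8816 / 2.56
= 2.6881 rad/s^2


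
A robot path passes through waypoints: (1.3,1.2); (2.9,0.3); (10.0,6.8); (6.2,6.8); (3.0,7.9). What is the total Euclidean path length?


Segment lengths:
  seg1 = sqrt((1.6)^2 + (-0.9)^2) = 1.8358
  seg2 = sqrt((7.1)^2 + (6.5)^2) = 9.626
  seg3 = sqrt((-3.8)^2 + (0.0)^2) = 3.8
  seg4 = sqrt((-3.2)^2 + (1.1)^2) = 3.3838
Total = 18.6455


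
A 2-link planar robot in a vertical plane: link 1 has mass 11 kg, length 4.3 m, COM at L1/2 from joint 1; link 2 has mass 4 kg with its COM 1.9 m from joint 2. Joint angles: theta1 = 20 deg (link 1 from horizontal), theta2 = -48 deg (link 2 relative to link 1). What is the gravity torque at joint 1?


Horizontal distance from joint 1 to link-1 COM:
  x_c1 = (L1/2)*cos(t1) = 2.15 * 0.9397 = 2.0203 m
Horizontal distance from joint 1 to link-2 COM:
  x_c2 = L1*cos(t1) + Lc2*cos(t1+t2)
       = 4.3*0.9397 + 1.9*0.8829 = 5.7183 m
tau1 = m1*g*x_c1 + m2*g*x_c2
     = 11*9.81*2.0203 + 4*9.81*5.7183
     = 218.0148 + 224.3853
     = 442.4001 Nm


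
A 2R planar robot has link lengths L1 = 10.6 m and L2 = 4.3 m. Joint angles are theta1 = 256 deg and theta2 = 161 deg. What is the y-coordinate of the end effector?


Convert angles to radians: theta1 = 4.468, theta2 = 2.81
y = L1*sin(theta1) + L2*sin(theta1+theta2)
y = -10.2851 + 3.6063
y = -6.6789


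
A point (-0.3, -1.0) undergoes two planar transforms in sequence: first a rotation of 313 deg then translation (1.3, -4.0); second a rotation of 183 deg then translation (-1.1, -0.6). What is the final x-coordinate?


After transform 1:
x1 = cos(313)*-0.3 - sin(313)*-1.0 + 1.3 = 0.364
y1 = sin(313)*-0.3 + cos(313)*-1.0 + -4.0 = -4.4626
After transform 2:
x2 = cos(183)*0.364 - sin(183)*-4.4626 + -1.1
= -1.6971


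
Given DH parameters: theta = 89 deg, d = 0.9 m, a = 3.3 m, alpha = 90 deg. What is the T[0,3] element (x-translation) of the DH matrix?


T[0,3] = a * cos(theta)
= 3.3 * cos(89 deg)
= 3.3 * 0.0175
= 0.0576


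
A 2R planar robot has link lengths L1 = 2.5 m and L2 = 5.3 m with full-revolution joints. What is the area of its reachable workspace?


r_max = L1 + L2 = 7.8 m
r_min = |L1 - L2| = 2.8 m
Area = pi*(r_max^2 - r_min^2)
= pi*(60.84 - 7.84)
= pi * 53.0
= 166.5044 m^2


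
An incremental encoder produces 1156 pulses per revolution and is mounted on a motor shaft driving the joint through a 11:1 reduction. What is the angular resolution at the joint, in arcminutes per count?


counts per rev = 1156
effective counts at joint = 1156 * 11 = 12716
resolution = 360*60 / 12716
= 1.6986 arcmin/count


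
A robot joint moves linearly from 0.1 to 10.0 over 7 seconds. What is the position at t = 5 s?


s = t/T = 5/7 = 0.7143
p(t) = p0 + (pf-p0)*s
= 0.1 + (10.0 - 0.1) * 0.7143
= 7.1714


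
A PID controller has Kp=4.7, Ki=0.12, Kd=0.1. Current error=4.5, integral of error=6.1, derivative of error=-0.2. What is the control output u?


u = Kp*e + Ki*int(e) + Kd*de/dt
= 4.7*4.5 + 0.12*6.1 + 0.1*(-0.2)
= 21.15 + 0.732 + -0.02
= 21.862


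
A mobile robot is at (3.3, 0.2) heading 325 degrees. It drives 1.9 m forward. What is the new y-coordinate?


y_new = y0 + d*sin(theta)
= 0.2 + 1.9*sin(325)
= 0.2 + -1.0898
= -0.8898


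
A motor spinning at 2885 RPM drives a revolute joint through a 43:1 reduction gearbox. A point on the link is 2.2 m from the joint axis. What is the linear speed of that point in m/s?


omega_motor = 2885 * 2*pi/60 = 302.1165 rad/s
omega_joint = omega_motor / 43 = 7.026 rad/s
v = omega_joint * r = 7.026 * 2.2
= 15.4571 m/s


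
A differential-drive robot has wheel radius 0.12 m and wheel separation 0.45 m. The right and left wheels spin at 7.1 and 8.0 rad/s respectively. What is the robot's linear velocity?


vR = r*wR = 0.12*7.1 = 0.852 m/s
vL = r*wL = 0.12*8.0 = 0.96 m/s
v = (vR+vL)/2 = 0.906 m/s
omega = (vR-vL)/L = -0.24 rad/s
linear velocity = 0.906 m/s


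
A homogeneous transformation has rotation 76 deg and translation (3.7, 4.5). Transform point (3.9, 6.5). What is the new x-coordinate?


x' = cos(theta)*px - sin(theta)*py + tx
= 0.2419*3.9 - 0.9703*6.5 + 3.7
= -1.6634


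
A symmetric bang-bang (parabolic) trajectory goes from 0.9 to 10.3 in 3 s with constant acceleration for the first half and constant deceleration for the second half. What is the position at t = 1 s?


Symmetric rest-to-rest: each phase covers (pf-p0)/2 in time T/2. 0.5*a*(T/2)^2 = (pf-p0)/2 => a = 4*(pf-p0)/T^2
a = 4*(10.3-0.9)/3^2 = 4.1778
t = 1 is in the acceleration phase (t <= T/2).
p = p0 + 0.5*a*t^2 = 0.9 + 0.5*4.1778*1^2
= 2.9889


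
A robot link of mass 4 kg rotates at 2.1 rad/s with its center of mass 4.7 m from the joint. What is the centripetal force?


F = m * omega^2 * r
= 4 * 2.1^2 * 4.7
= 4 * 4.41 * 4.7
= 82.908 N


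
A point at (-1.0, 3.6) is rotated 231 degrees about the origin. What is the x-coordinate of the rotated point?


x' = x*cos(theta) - y*sin(theta)
cos(231 deg) = -0.6293, sin(231 deg) = -0.7771
x' = -1.0 * -0.6293 - 3.6 * -0.7771
= 0.6293 - -2.7977
= 3.427


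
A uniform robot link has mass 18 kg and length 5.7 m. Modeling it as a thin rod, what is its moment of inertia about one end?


I = (1/3) * m * L^2
= (1/3) * 18 * 5.7^2
= 0.333333 * 18 * 32.49
= 194.94 kg*m^2


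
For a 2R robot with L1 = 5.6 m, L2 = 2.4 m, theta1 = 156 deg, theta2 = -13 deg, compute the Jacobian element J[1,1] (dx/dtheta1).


J[1,1] = -L1*sin(t1) - L2*sin(t1+t2)
= -5.6*sin(156) - 2.4*sin(143)
= -3.7221


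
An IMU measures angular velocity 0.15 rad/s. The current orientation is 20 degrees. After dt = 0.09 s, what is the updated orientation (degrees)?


delta_theta = w * dt = 0.15 * 0.09 = 0.0135 rad
= 0.7735 deg
theta_new = 20 + 0.7735 = 20.7735 deg


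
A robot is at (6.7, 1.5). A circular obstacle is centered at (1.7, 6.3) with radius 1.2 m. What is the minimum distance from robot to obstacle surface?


center_dist = sqrt((6.7-1.7)^2 + (1.5-6.3)^2)
= sqrt(25.0 + 23.04)
= 6.9311
min_dist = center_dist - radius = 6.9311 - 1.2 = 5.7311 m


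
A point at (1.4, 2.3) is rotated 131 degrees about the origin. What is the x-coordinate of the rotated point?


x' = x*cos(theta) - y*sin(theta)
cos(131 deg) = -0.6561, sin(131 deg) = 0.7547
x' = 1.4 * -0.6561 - 2.3 * 0.7547
= -0.9185 - 1.7358
= -2.6543


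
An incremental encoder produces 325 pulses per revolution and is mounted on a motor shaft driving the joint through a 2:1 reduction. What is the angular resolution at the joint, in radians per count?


counts per rev = 325
effective counts at joint = 325 * 2 = 650
resolution = 2*pi / 650
= 0.0097 rad/count


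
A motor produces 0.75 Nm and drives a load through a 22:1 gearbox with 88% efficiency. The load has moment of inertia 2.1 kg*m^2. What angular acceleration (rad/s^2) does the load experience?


tau_out = tau_motor * N * eta
= 0.75 * 22 * 0.88 = 14.52 Nm
alpha = tau_out / I = 14.52 / 2.1
= 6.9143 rad/s^2


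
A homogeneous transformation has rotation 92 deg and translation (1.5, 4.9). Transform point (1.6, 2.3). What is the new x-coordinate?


x' = cos(theta)*px - sin(theta)*py + tx
= -0.0349*1.6 - 0.9994*2.3 + 1.5
= -0.8544


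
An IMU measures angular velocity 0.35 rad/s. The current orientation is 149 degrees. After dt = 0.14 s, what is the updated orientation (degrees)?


delta_theta = w * dt = 0.35 * 0.14 = 0.049 rad
= 2.8075 deg
theta_new = 149 + 2.8075 = 151.8075 deg


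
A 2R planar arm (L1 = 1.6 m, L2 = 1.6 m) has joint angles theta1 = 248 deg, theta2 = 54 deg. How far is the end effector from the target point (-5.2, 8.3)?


End effector via forward kinematics:
x = L1*cos(t1) + L2*cos(t1+t2) = 0.2485
y = L1*sin(t1) + L2*sin(t1+t2) = -2.8404
Distance to target:
d = sqrt((-5.2 - 0.2485)^2 + (8.3 - -2.8404)^2)
= sqrt(29.6862 + 124.1079)
= 12.4014 m


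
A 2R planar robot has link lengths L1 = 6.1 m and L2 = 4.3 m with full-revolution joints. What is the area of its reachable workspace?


r_max = L1 + L2 = 10.4 m
r_min = |L1 - L2| = 1.8 m
Area = pi*(r_max^2 - r_min^2)
= pi*(108.16 - 3.24)
= pi * 104.92
= 329.6159 m^2


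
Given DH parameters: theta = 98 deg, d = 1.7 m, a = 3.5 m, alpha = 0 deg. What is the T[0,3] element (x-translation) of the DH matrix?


T[0,3] = a * cos(theta)
= 3.5 * cos(98 deg)
= 3.5 * -0.1392
= -0.4871


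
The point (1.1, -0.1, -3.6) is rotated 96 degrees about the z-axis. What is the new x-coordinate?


Rotation about z-axis: x' = x*cos(theta) - y*sin(theta)
= 1.1 * -0.1045 - -0.1 * 0.9945
= -0.0155


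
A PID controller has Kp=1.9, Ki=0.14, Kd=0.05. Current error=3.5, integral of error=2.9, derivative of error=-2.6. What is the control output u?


u = Kp*e + Ki*int(e) + Kd*de/dt
= 1.9*3.5 + 0.14*2.9 + 0.05*(-2.6)
= 6.65 + 0.406 + -0.13
= 6.926


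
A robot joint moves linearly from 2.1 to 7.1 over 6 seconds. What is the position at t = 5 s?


s = t/T = 5/6 = 0.8333
p(t) = p0 + (pf-p0)*s
= 2.1 + (7.1 - 2.1) * 0.8333
= 6.2667


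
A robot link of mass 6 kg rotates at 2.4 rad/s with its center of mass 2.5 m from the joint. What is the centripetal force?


F = m * omega^2 * r
= 6 * 2.4^2 * 2.5
= 6 * 5.76 * 2.5
= 86.4 N


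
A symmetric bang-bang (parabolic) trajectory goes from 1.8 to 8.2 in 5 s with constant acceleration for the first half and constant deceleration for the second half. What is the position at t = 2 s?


Symmetric rest-to-rest: each phase covers (pf-p0)/2 in time T/2. 0.5*a*(T/2)^2 = (pf-p0)/2 => a = 4*(pf-p0)/T^2
a = 4*(8.2-1.8)/5^2 = 1.024
t = 2 is in the acceleration phase (t <= T/2).
p = p0 + 0.5*a*t^2 = 1.8 + 0.5*1.024*2^2
= 3.848


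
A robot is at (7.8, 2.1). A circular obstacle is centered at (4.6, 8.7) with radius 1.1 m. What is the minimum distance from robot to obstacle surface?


center_dist = sqrt((7.8-4.6)^2 + (2.1-8.7)^2)
= sqrt(10.24 + 43.56)
= 7.3348
min_dist = center_dist - radius = 7.3348 - 1.1 = 6.2348 m


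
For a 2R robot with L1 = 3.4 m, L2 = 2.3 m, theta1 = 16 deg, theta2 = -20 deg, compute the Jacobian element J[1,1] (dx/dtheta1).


J[1,1] = -L1*sin(t1) - L2*sin(t1+t2)
= -3.4*sin(16) - 2.3*sin(-4)
= -0.7767


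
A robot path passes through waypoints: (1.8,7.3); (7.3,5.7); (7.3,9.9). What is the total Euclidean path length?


Segment lengths:
  seg1 = sqrt((5.5)^2 + (-1.6)^2) = 5.728
  seg2 = sqrt((0.0)^2 + (4.2)^2) = 4.2
Total = 9.928


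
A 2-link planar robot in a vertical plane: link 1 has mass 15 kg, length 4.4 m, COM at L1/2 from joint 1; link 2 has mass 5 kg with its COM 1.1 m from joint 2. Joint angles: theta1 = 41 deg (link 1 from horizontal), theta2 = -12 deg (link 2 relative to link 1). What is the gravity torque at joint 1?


Horizontal distance from joint 1 to link-1 COM:
  x_c1 = (L1/2)*cos(t1) = 2.2 * 0.7547 = 1.6604 m
Horizontal distance from joint 1 to link-2 COM:
  x_c2 = L1*cos(t1) + Lc2*cos(t1+t2)
       = 4.4*0.7547 + 1.1*0.8746 = 4.2828 m
tau1 = m1*g*x_c1 + m2*g*x_c2
     = 15*9.81*1.6604 + 5*9.81*4.2828
     = 244.3221 + 210.0715
     = 454.3937 Nm


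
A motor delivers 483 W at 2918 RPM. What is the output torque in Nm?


omega = 2918 * 2*pi/60 = 305.5722 rad/s
tau = P / omega = 483 / 305.5722
= 1.5806 Nm


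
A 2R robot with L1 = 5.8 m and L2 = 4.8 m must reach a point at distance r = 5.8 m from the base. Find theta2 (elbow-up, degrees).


cos(theta2) = (r^2 - L1^2 - L2^2) / (2*L1*L2)
cos(theta2) = (33.64 - 33.64 - 23.04) / 55.68
cos(theta2) = -0.413793
theta2 = 114.4433 degrees


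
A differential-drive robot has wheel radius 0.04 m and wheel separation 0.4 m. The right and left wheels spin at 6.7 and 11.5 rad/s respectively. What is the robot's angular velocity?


vR = r*wR = 0.04*6.7 = 0.268 m/s
vL = r*wL = 0.04*11.5 = 0.46 m/s
v = (vR+vL)/2 = 0.364 m/s
omega = (vR-vL)/L = -0.48 rad/s
angular velocity = -0.48 rad/s
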